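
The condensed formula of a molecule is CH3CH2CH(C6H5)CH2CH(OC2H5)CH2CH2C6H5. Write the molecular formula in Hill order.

Element totals:
  C: 21
  H: 28
  O: 1

C21H28O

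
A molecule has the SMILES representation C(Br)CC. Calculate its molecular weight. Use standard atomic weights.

122.99 g/mol

Atom tally by fragment:
  BrCH2 → C:1 H:2 Br:1
  CH2 → C:1 H:2
  CH3 → C:1 H:3
Element totals:
  C: 3
  H: 7
  Br: 1
Molecular formula: C3H7Br.
  M = 3(12.011) + 7(1.008) + 79.904
    = 36.033 + 7.056 + 79.904 = 122.993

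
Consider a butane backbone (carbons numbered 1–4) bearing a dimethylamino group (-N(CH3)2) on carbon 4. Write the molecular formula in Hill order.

C6H15N

Atom tally by fragment:
  CH3 → C:1 H:3
  CH2 → C:1 H:2
  CH2 → C:1 H:2
  CH2N(CH3)2 → C:3 H:8 N:1
Element totals:
  C: 6
  H: 15
  N: 1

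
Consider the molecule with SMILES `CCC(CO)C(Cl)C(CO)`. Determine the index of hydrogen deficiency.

0

Atom tally by fragment:
  CH3 → C:1 H:3
  CH2 → C:1 H:2
  CH(CH2OH) → C:2 H:4 O:1
  CH(Cl) → C:1 H:1 Cl:1
  CH2CH2OH → C:2 H:5 O:1
Element totals:
  C: 7
  H: 15
  Cl: 1
  O: 2
Molecular formula: C7H15ClO2.
DoU = (2C + 2 + N − H − X) / 2 = (2·7 + 2 + 0 − 15 − 1) / 2 = 0.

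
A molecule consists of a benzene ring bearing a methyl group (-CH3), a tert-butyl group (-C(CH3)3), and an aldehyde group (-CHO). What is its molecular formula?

Atom tally by fragment:
  benzene ring core → C:6 H:6
  (− 3 ring H displaced by substituents)
  + CH3 → C:1 H:3
  + C(CH3)3 → C:4 H:9
  + CHO → C:1 H:1 O:1
Element totals:
  C: 12
  H: 16
  O: 1

C12H16O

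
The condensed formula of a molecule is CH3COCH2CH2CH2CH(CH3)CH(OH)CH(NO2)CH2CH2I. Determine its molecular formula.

C11H20INO4

Element totals:
  C: 11
  H: 20
  I: 1
  N: 1
  O: 4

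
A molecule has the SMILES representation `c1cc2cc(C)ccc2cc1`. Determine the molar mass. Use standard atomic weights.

142.20 g/mol

Atom tally by fragment:
  naphthalene ring system core → C:10 H:8
  (− 1 ring H displaced by substituents)
  + CH3 → C:1 H:3
Element totals:
  C: 11
  H: 10
Molecular formula: C11H10.
  M = 11(12.011) + 10(1.008)
    = 132.121 + 10.080 = 142.201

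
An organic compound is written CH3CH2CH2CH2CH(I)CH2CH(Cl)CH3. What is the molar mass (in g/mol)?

274.57 g/mol

Atom tally by fragment:
  CH3 → C:1 H:3
  CH2 → C:1 H:2
  CH2 → C:1 H:2
  CH2 → C:1 H:2
  CH(I) → C:1 H:1 I:1
  CH2 → C:1 H:2
  CH(Cl) → C:1 H:1 Cl:1
  CH3 → C:1 H:3
Element totals:
  C: 8
  H: 16
  Cl: 1
  I: 1
Molecular formula: C8H16ClI.
  M = 8(12.011) + 16(1.008) + 35.45 + 126.904
    = 96.088 + 16.128 + 35.450 + 126.904 = 274.570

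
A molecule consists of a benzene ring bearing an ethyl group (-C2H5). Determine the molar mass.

Atom tally by fragment:
  benzene ring core → C:6 H:6
  (− 1 ring H displaced by substituents)
  + C2H5 → C:2 H:5
Element totals:
  C: 8
  H: 10
Molecular formula: C8H10.
  M = 8(12.011) + 10(1.008)
    = 96.088 + 10.080 = 106.168

106.17 g/mol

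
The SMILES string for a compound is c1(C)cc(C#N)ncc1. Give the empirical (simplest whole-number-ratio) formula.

Atom tally by fragment:
  pyridine ring core → C:5 H:5 N:1
  (− 2 ring H displaced by substituents)
  + CH3 → C:1 H:3
  + CN → C:1 N:1
Element totals:
  C: 7
  H: 6
  N: 2
Molecular formula: C7H6N2.
gcd of subscripts (7, 6, 2) = 1, so the empirical formula equals the molecular formula.

C7H6N2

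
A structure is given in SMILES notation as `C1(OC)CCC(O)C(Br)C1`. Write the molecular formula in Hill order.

Atom tally by fragment:
  cyclohexane ring core → C:6 H:12
  (− 3 ring H displaced by substituents)
  + OCH3 → C:1 H:3 O:1
  + OH → O:1 H:1
  + Br → Br:1
Element totals:
  C: 7
  H: 13
  Br: 1
  O: 2

C7H13BrO2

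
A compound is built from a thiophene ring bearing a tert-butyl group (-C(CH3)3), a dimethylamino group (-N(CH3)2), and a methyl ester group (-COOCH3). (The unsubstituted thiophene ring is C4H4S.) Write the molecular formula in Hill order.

C12H19NO2S

Atom tally by fragment:
  thiophene ring core → C:4 H:4 S:1
  (− 3 ring H displaced by substituents)
  + C(CH3)3 → C:4 H:9
  + N(CH3)2 → N:1 C:2 H:6
  + COOCH3 → C:2 H:3 O:2
Element totals:
  C: 12
  H: 19
  N: 1
  O: 2
  S: 1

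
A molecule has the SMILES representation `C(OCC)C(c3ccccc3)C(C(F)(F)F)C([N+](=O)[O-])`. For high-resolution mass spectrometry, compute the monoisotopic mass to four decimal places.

Atom tally by fragment:
  C2H5OCH2 → C:3 H:7 O:1
  CH(C6H5) → C:7 H:6
  CH(CF3) → C:2 H:1 F:3
  CH2NO2 → C:1 H:2 N:1 O:2
Element totals:
  C: 13
  H: 16
  F: 3
  N: 1
  O: 3
Molecular formula: C13H16F3NO3.
  M = 13(12.0) + 16(1.007825) + 3(18.998403) + 14.003074 + 3(15.994915)
    = 156.000000 + 16.125200 + 56.995209 + 14.003074 + 47.984745 = 291.108228

291.1082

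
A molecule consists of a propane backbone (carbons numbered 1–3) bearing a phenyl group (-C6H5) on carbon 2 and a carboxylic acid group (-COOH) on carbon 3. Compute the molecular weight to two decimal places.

164.20 g/mol

Atom tally by fragment:
  CH3 → C:1 H:3
  CH(C6H5) → C:7 H:6
  CH2COOH → C:2 H:3 O:2
Element totals:
  C: 10
  H: 12
  O: 2
Molecular formula: C10H12O2.
  M = 10(12.011) + 12(1.008) + 2(15.999)
    = 120.110 + 12.096 + 31.998 = 164.204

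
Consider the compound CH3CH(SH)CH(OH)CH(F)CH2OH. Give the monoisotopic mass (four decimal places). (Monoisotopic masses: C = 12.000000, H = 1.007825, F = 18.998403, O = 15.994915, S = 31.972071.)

154.0464

Element totals:
  C: 5
  H: 11
  F: 1
  O: 2
  S: 1
Molecular formula: C5H11FO2S.
  M = 5(12.0) + 11(1.007825) + 18.998403 + 2(15.994915) + 31.972071
    = 60.000000 + 11.086075 + 18.998403 + 31.989830 + 31.972071 = 154.046379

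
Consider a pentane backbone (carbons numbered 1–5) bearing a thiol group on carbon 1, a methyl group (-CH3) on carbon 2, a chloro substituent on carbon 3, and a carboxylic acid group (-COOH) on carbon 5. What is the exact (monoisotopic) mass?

Atom tally by fragment:
  HSCH2 → C:1 H:3 S:1
  CH(CH3) → C:2 H:4
  CH(Cl) → C:1 H:1 Cl:1
  CH2 → C:1 H:2
  CH2COOH → C:2 H:3 O:2
Element totals:
  C: 7
  H: 13
  Cl: 1
  O: 2
  S: 1
Molecular formula: C7H13ClO2S.
  M = 7(12.0) + 13(1.007825) + 34.968853 + 2(15.994915) + 31.972071
    = 84.000000 + 13.101725 + 34.968853 + 31.989830 + 31.972071 = 196.032479

196.0325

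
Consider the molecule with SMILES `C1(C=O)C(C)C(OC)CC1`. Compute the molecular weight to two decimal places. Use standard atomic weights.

142.20 g/mol

Atom tally by fragment:
  cyclopentane ring core → C:5 H:10
  (− 3 ring H displaced by substituents)
  + CHO → C:1 H:1 O:1
  + CH3 → C:1 H:3
  + OCH3 → C:1 H:3 O:1
Element totals:
  C: 8
  H: 14
  O: 2
Molecular formula: C8H14O2.
  M = 8(12.011) + 14(1.008) + 2(15.999)
    = 96.088 + 14.112 + 31.998 = 142.198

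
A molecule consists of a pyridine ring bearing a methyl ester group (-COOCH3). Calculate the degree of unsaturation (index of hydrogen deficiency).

5

Atom tally by fragment:
  pyridine ring core → C:5 H:5 N:1
  (− 1 ring H displaced by substituents)
  + COOCH3 → C:2 H:3 O:2
Element totals:
  C: 7
  H: 7
  N: 1
  O: 2
Molecular formula: C7H7NO2.
DoU = (2C + 2 + N − H − X) / 2 = (2·7 + 2 + 1 − 7 − 0) / 2 = 5.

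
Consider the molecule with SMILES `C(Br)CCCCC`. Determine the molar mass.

165.07 g/mol

Atom tally by fragment:
  BrCH2 → C:1 H:2 Br:1
  CH2 → C:1 H:2
  CH2 → C:1 H:2
  CH2 → C:1 H:2
  CH2 → C:1 H:2
  CH3 → C:1 H:3
Element totals:
  C: 6
  H: 13
  Br: 1
Molecular formula: C6H13Br.
  M = 6(12.011) + 13(1.008) + 79.904
    = 72.066 + 13.104 + 79.904 = 165.074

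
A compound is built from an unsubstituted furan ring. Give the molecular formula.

Atom tally by fragment:
  furan ring core → C:4 H:4 O:1
Element totals:
  C: 4
  H: 4
  O: 1

C4H4O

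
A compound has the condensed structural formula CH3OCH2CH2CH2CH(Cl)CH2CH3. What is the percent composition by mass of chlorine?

Element totals:
  C: 7
  H: 15
  Cl: 1
  O: 1
Molecular formula: C7H15ClO.
Molar mass = 150.646 g/mol.
Mass from Cl: 1 × 35.45 = 35.450 g/mol.
%Cl = 35.450 / 150.646 × 100 = 23.53%.

23.53%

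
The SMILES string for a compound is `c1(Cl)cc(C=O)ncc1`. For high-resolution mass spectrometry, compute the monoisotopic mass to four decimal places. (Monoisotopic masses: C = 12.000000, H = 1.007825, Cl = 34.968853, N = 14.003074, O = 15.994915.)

140.9981

Atom tally by fragment:
  pyridine ring core → C:5 H:5 N:1
  (− 2 ring H displaced by substituents)
  + Cl → Cl:1
  + CHO → C:1 H:1 O:1
Element totals:
  C: 6
  H: 4
  Cl: 1
  N: 1
  O: 1
Molecular formula: C6H4ClNO.
  M = 6(12.0) + 4(1.007825) + 34.968853 + 14.003074 + 15.994915
    = 72.000000 + 4.031300 + 34.968853 + 14.003074 + 15.994915 = 140.998142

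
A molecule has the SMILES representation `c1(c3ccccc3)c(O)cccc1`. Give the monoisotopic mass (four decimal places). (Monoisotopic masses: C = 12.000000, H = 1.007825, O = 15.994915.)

Atom tally by fragment:
  benzene ring core → C:6 H:6
  (− 2 ring H displaced by substituents)
  + C6H5 → C:6 H:5
  + OH → O:1 H:1
Element totals:
  C: 12
  H: 10
  O: 1
Molecular formula: C12H10O.
  M = 12(12.0) + 10(1.007825) + 15.994915
    = 144.000000 + 10.078250 + 15.994915 = 170.073165

170.0732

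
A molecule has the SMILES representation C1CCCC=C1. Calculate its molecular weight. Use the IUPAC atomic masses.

82.15 g/mol

Atom tally by fragment:
  cyclohexene ring core → C:6 H:10
Element totals:
  C: 6
  H: 10
Molecular formula: C6H10.
  M = 6(12.011) + 10(1.008)
    = 72.066 + 10.080 = 82.146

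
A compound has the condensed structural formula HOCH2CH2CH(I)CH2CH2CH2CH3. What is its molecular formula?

Element totals:
  C: 7
  H: 15
  I: 1
  O: 1

C7H15IO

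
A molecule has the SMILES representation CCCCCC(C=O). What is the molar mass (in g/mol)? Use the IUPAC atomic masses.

Atom tally by fragment:
  CH3 → C:1 H:3
  CH2 → C:1 H:2
  CH2 → C:1 H:2
  CH2 → C:1 H:2
  CH2 → C:1 H:2
  CH2CHO → C:2 H:3 O:1
Element totals:
  C: 7
  H: 14
  O: 1
Molecular formula: C7H14O.
  M = 7(12.011) + 14(1.008) + 15.999
    = 84.077 + 14.112 + 15.999 = 114.188

114.19 g/mol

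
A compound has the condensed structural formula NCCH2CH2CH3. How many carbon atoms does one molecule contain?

Atom tally by fragment:
  NCCH2 → C:2 H:2 N:1
  CH2 → C:1 H:2
  CH3 → C:1 H:3
Element totals:
  C: 4
  H: 7
  N: 1

4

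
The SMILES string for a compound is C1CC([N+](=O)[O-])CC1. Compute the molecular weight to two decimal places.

115.13 g/mol

Atom tally by fragment:
  cyclopentane ring core → C:5 H:10
  (− 1 ring H displaced by substituents)
  + NO2 → N:1 O:2
Element totals:
  C: 5
  H: 9
  N: 1
  O: 2
Molecular formula: C5H9NO2.
  M = 5(12.011) + 9(1.008) + 14.007 + 2(15.999)
    = 60.055 + 9.072 + 14.007 + 31.998 = 115.132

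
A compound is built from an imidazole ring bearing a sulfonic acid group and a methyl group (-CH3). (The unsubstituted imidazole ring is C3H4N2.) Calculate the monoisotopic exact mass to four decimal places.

Atom tally by fragment:
  imidazole ring core → C:3 H:4 N:2
  (− 2 ring H displaced by substituents)
  + SO3H → S:1 O:3 H:1
  + CH3 → C:1 H:3
Element totals:
  C: 4
  H: 6
  N: 2
  O: 3
  S: 1
Molecular formula: C4H6N2O3S.
  M = 4(12.0) + 6(1.007825) + 2(14.003074) + 3(15.994915) + 31.972071
    = 48.000000 + 6.046950 + 28.006148 + 47.984745 + 31.972071 = 162.009914

162.0099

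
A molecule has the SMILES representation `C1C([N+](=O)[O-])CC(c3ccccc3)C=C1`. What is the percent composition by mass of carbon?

70.92%

Atom tally by fragment:
  cyclohexene ring core → C:6 H:10
  (− 2 ring H displaced by substituents)
  + NO2 → N:1 O:2
  + C6H5 → C:6 H:5
Element totals:
  C: 12
  H: 13
  N: 1
  O: 2
Molecular formula: C12H13NO2.
Molar mass = 203.241 g/mol.
Mass from C: 12 × 12.011 = 144.132 g/mol.
%C = 144.132 / 203.241 × 100 = 70.92%.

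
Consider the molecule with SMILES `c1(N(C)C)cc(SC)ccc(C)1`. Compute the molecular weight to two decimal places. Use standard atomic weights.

181.30 g/mol

Atom tally by fragment:
  benzene ring core → C:6 H:6
  (− 3 ring H displaced by substituents)
  + N(CH3)2 → N:1 C:2 H:6
  + SCH3 → C:1 H:3 S:1
  + CH3 → C:1 H:3
Element totals:
  C: 10
  H: 15
  N: 1
  S: 1
Molecular formula: C10H15NS.
  M = 10(12.011) + 15(1.008) + 14.007 + 32.06
    = 120.110 + 15.120 + 14.007 + 32.060 = 181.297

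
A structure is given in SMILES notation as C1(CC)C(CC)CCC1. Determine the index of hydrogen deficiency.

1

Atom tally by fragment:
  cyclopentane ring core → C:5 H:10
  (− 2 ring H displaced by substituents)
  + C2H5 → C:2 H:5
  + C2H5 → C:2 H:5
Element totals:
  C: 9
  H: 18
Molecular formula: C9H18.
DoU = (2C + 2 + N − H − X) / 2 = (2·9 + 2 + 0 − 18 − 0) / 2 = 1.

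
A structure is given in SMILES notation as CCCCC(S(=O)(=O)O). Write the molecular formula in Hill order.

C5H12O3S

Atom tally by fragment:
  CH3 → C:1 H:3
  CH2 → C:1 H:2
  CH2 → C:1 H:2
  CH2 → C:1 H:2
  CH2SO3H → C:1 H:3 S:1 O:3
Element totals:
  C: 5
  H: 12
  O: 3
  S: 1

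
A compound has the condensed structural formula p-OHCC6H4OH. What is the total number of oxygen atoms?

Atom tally by fragment:
  benzene ring core → C:6 H:6
  (− 2 ring H displaced by substituents)
  + CHO → C:1 H:1 O:1
  + OH → O:1 H:1
Element totals:
  C: 7
  H: 6
  O: 2

2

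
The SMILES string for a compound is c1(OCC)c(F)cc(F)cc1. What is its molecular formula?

Atom tally by fragment:
  benzene ring core → C:6 H:6
  (− 3 ring H displaced by substituents)
  + OC2H5 → C:2 H:5 O:1
  + F → F:1
  + F → F:1
Element totals:
  C: 8
  H: 8
  F: 2
  O: 1

C8H8F2O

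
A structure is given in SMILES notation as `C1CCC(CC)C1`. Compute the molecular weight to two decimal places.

Atom tally by fragment:
  cyclopentane ring core → C:5 H:10
  (− 1 ring H displaced by substituents)
  + C2H5 → C:2 H:5
Element totals:
  C: 7
  H: 14
Molecular formula: C7H14.
  M = 7(12.011) + 14(1.008)
    = 84.077 + 14.112 = 98.189

98.19 g/mol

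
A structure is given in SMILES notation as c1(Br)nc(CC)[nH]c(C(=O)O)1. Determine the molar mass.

Atom tally by fragment:
  imidazole ring core → C:3 H:4 N:2
  (− 3 ring H displaced by substituents)
  + Br → Br:1
  + C2H5 → C:2 H:5
  + COOH → C:1 H:1 O:2
Element totals:
  C: 6
  H: 7
  Br: 1
  N: 2
  O: 2
Molecular formula: C6H7BrN2O2.
  M = 6(12.011) + 7(1.008) + 79.904 + 2(14.007) + 2(15.999)
    = 72.066 + 7.056 + 79.904 + 28.014 + 31.998 = 219.038

219.04 g/mol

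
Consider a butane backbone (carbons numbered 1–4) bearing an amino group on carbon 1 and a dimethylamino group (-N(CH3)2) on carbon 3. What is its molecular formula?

Atom tally by fragment:
  H2NCH2 → C:1 H:4 N:1
  CH2 → C:1 H:2
  CH(N(CH3)2) → C:3 H:7 N:1
  CH3 → C:1 H:3
Element totals:
  C: 6
  H: 16
  N: 2

C6H16N2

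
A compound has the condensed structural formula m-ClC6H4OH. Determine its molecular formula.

C6H5ClO

Element totals:
  C: 6
  H: 5
  Cl: 1
  O: 1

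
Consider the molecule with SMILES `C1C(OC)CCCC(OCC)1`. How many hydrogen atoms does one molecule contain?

18

Atom tally by fragment:
  cyclohexane ring core → C:6 H:12
  (− 2 ring H displaced by substituents)
  + OCH3 → C:1 H:3 O:1
  + OC2H5 → C:2 H:5 O:1
Element totals:
  C: 9
  H: 18
  O: 2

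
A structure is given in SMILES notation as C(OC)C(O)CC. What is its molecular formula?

Atom tally by fragment:
  CH3OCH2 → C:2 H:5 O:1
  CH(OH) → C:1 H:2 O:1
  CH2 → C:1 H:2
  CH3 → C:1 H:3
Element totals:
  C: 5
  H: 12
  O: 2

C5H12O2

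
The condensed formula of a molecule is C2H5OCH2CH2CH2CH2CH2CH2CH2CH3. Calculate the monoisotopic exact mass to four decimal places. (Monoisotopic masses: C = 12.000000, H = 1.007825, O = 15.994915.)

158.1671

Element totals:
  C: 10
  H: 22
  O: 1
Molecular formula: C10H22O.
  M = 10(12.0) + 22(1.007825) + 15.994915
    = 120.000000 + 22.172150 + 15.994915 = 158.167065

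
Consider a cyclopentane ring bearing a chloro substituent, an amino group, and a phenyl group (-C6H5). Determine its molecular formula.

C11H14ClN

Atom tally by fragment:
  cyclopentane ring core → C:5 H:10
  (− 3 ring H displaced by substituents)
  + Cl → Cl:1
  + NH2 → N:1 H:2
  + C6H5 → C:6 H:5
Element totals:
  C: 11
  H: 14
  Cl: 1
  N: 1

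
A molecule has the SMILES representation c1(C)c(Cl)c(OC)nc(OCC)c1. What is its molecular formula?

C9H12ClNO2

Atom tally by fragment:
  pyridine ring core → C:5 H:5 N:1
  (− 4 ring H displaced by substituents)
  + CH3 → C:1 H:3
  + Cl → Cl:1
  + OCH3 → C:1 H:3 O:1
  + OC2H5 → C:2 H:5 O:1
Element totals:
  C: 9
  H: 12
  Cl: 1
  N: 1
  O: 2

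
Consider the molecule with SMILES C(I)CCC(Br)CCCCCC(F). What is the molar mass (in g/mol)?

365.07 g/mol

Atom tally by fragment:
  ICH2 → C:1 H:2 I:1
  CH2 → C:1 H:2
  CH2 → C:1 H:2
  CH(Br) → C:1 H:1 Br:1
  CH2 → C:1 H:2
  CH2 → C:1 H:2
  CH2 → C:1 H:2
  CH2 → C:1 H:2
  CH2 → C:1 H:2
  CH2F → C:1 H:2 F:1
Element totals:
  C: 10
  H: 19
  Br: 1
  F: 1
  I: 1
Molecular formula: C10H19BrFI.
  M = 10(12.011) + 19(1.008) + 79.904 + 18.998 + 126.904
    = 120.110 + 19.152 + 79.904 + 18.998 + 126.904 = 365.068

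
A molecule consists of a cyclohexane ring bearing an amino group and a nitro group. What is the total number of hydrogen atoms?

Atom tally by fragment:
  cyclohexane ring core → C:6 H:12
  (− 2 ring H displaced by substituents)
  + NH2 → N:1 H:2
  + NO2 → N:1 O:2
Element totals:
  C: 6
  H: 12
  N: 2
  O: 2

12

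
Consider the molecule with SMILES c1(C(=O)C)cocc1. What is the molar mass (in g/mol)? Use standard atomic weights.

110.11 g/mol

Atom tally by fragment:
  furan ring core → C:4 H:4 O:1
  (− 1 ring H displaced by substituents)
  + COCH3 → C:2 H:3 O:1
Element totals:
  C: 6
  H: 6
  O: 2
Molecular formula: C6H6O2.
  M = 6(12.011) + 6(1.008) + 2(15.999)
    = 72.066 + 6.048 + 31.998 = 110.112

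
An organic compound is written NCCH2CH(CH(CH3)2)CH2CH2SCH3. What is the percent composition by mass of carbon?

Atom tally by fragment:
  NCCH2 → C:2 H:2 N:1
  CH(CH(CH3)2) → C:4 H:8
  CH2 → C:1 H:2
  CH2SCH3 → C:2 H:5 S:1
Element totals:
  C: 9
  H: 17
  N: 1
  S: 1
Molecular formula: C9H17NS.
Molar mass = 171.302 g/mol.
Mass from C: 9 × 12.011 = 108.099 g/mol.
%C = 108.099 / 171.302 × 100 = 63.10%.

63.10%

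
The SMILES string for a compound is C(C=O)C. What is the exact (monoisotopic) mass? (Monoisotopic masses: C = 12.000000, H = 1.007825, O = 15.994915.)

58.0419

Atom tally by fragment:
  OHCCH2 → C:2 H:3 O:1
  CH3 → C:1 H:3
Element totals:
  C: 3
  H: 6
  O: 1
Molecular formula: C3H6O.
  M = 3(12.0) + 6(1.007825) + 15.994915
    = 36.000000 + 6.046950 + 15.994915 = 58.041865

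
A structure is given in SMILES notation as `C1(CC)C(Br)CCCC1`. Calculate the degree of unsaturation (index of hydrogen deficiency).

Atom tally by fragment:
  cyclohexane ring core → C:6 H:12
  (− 2 ring H displaced by substituents)
  + C2H5 → C:2 H:5
  + Br → Br:1
Element totals:
  C: 8
  H: 15
  Br: 1
Molecular formula: C8H15Br.
DoU = (2C + 2 + N − H − X) / 2 = (2·8 + 2 + 0 − 15 − 1) / 2 = 1.

1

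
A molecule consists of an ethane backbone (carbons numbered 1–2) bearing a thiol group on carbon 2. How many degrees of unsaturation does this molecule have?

Atom tally by fragment:
  CH3 → C:1 H:3
  CH2SH → C:1 H:3 S:1
Element totals:
  C: 2
  H: 6
  S: 1
Molecular formula: C2H6S.
DoU = (2C + 2 + N − H − X) / 2 = (2·2 + 2 + 0 − 6 − 0) / 2 = 0.

0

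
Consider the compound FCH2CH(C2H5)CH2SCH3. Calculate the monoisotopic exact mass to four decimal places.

Atom tally by fragment:
  FCH2 → C:1 H:2 F:1
  CH(C2H5) → C:3 H:6
  CH2SCH3 → C:2 H:5 S:1
Element totals:
  C: 6
  H: 13
  F: 1
  S: 1
Molecular formula: C6H13FS.
  M = 6(12.0) + 13(1.007825) + 18.998403 + 31.972071
    = 72.000000 + 13.101725 + 18.998403 + 31.972071 = 136.072199

136.0722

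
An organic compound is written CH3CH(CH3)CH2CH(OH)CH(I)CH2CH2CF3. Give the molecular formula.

Atom tally by fragment:
  CH3 → C:1 H:3
  CH(CH3) → C:2 H:4
  CH2 → C:1 H:2
  CH(OH) → C:1 H:2 O:1
  CH(I) → C:1 H:1 I:1
  CH2 → C:1 H:2
  CH2CF3 → C:2 H:2 F:3
Element totals:
  C: 9
  H: 16
  F: 3
  I: 1
  O: 1

C9H16F3IO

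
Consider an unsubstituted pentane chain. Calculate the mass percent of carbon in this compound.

Atom tally by fragment:
  CH3 → C:1 H:3
  CH2 → C:1 H:2
  CH2 → C:1 H:2
  CH2 → C:1 H:2
  CH3 → C:1 H:3
Element totals:
  C: 5
  H: 12
Molecular formula: C5H12.
Molar mass = 72.151 g/mol.
Mass from C: 5 × 12.011 = 60.055 g/mol.
%C = 60.055 / 72.151 × 100 = 83.24%.

83.24%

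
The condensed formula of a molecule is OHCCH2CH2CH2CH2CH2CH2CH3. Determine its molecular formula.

Element totals:
  C: 8
  H: 16
  O: 1

C8H16O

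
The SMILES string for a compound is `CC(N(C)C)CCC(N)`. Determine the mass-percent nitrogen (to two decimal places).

Atom tally by fragment:
  CH3 → C:1 H:3
  CH(N(CH3)2) → C:3 H:7 N:1
  CH2 → C:1 H:2
  CH2 → C:1 H:2
  CH2NH2 → C:1 H:4 N:1
Element totals:
  C: 7
  H: 18
  N: 2
Molecular formula: C7H18N2.
Molar mass = 130.235 g/mol.
Mass from N: 2 × 14.007 = 28.014 g/mol.
%N = 28.014 / 130.235 × 100 = 21.51%.

21.51%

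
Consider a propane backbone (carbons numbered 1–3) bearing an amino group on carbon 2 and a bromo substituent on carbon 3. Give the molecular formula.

Atom tally by fragment:
  CH3 → C:1 H:3
  CH(NH2) → C:1 H:3 N:1
  CH2Br → C:1 H:2 Br:1
Element totals:
  C: 3
  H: 8
  Br: 1
  N: 1

C3H8BrN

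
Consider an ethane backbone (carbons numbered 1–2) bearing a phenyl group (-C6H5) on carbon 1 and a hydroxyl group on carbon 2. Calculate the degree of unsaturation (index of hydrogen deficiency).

Atom tally by fragment:
  C6H5CH2 → C:7 H:7
  CH2OH → C:1 H:3 O:1
Element totals:
  C: 8
  H: 10
  O: 1
Molecular formula: C8H10O.
DoU = (2C + 2 + N − H − X) / 2 = (2·8 + 2 + 0 − 10 − 0) / 2 = 4.

4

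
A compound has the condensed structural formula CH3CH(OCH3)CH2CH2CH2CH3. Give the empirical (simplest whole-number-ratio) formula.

C7H16O

Atom tally by fragment:
  CH3 → C:1 H:3
  CH(OCH3) → C:2 H:4 O:1
  CH2 → C:1 H:2
  CH2 → C:1 H:2
  CH2 → C:1 H:2
  CH3 → C:1 H:3
Element totals:
  C: 7
  H: 16
  O: 1
Molecular formula: C7H16O.
gcd of subscripts (7, 16, 1) = 1, so the empirical formula equals the molecular formula.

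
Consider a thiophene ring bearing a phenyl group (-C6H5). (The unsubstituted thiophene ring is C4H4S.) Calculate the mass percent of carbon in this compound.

Atom tally by fragment:
  thiophene ring core → C:4 H:4 S:1
  (− 1 ring H displaced by substituents)
  + C6H5 → C:6 H:5
Element totals:
  C: 10
  H: 8
  S: 1
Molecular formula: C10H8S.
Molar mass = 160.234 g/mol.
Mass from C: 10 × 12.011 = 120.110 g/mol.
%C = 120.110 / 160.234 × 100 = 74.96%.

74.96%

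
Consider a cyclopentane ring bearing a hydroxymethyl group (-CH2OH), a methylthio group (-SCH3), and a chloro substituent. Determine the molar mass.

Atom tally by fragment:
  cyclopentane ring core → C:5 H:10
  (− 3 ring H displaced by substituents)
  + CH2OH → C:1 H:3 O:1
  + SCH3 → C:1 H:3 S:1
  + Cl → Cl:1
Element totals:
  C: 7
  H: 13
  Cl: 1
  O: 1
  S: 1
Molecular formula: C7H13ClOS.
  M = 7(12.011) + 13(1.008) + 35.45 + 15.999 + 32.06
    = 84.077 + 13.104 + 35.450 + 15.999 + 32.060 = 180.690

180.69 g/mol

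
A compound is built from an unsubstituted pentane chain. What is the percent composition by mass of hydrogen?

Atom tally by fragment:
  CH3 → C:1 H:3
  CH2 → C:1 H:2
  CH2 → C:1 H:2
  CH2 → C:1 H:2
  CH3 → C:1 H:3
Element totals:
  C: 5
  H: 12
Molecular formula: C5H12.
Molar mass = 72.151 g/mol.
Mass from H: 12 × 1.008 = 12.096 g/mol.
%H = 12.096 / 72.151 × 100 = 16.76%.

16.76%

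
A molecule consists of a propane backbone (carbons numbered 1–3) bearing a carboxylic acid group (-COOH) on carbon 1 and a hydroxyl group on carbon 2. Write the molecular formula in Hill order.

Atom tally by fragment:
  HOOCCH2 → C:2 H:3 O:2
  CH(OH) → C:1 H:2 O:1
  CH3 → C:1 H:3
Element totals:
  C: 4
  H: 8
  O: 3

C4H8O3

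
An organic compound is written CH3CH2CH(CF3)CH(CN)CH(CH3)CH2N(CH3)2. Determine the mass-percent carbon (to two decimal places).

Atom tally by fragment:
  CH3 → C:1 H:3
  CH2 → C:1 H:2
  CH(CF3) → C:2 H:1 F:3
  CH(CN) → C:2 H:1 N:1
  CH(CH3) → C:2 H:4
  CH2N(CH3)2 → C:3 H:8 N:1
Element totals:
  C: 11
  H: 19
  F: 3
  N: 2
Molecular formula: C11H19F3N2.
Molar mass = 236.281 g/mol.
Mass from C: 11 × 12.011 = 132.121 g/mol.
%C = 132.121 / 236.281 × 100 = 55.92%.

55.92%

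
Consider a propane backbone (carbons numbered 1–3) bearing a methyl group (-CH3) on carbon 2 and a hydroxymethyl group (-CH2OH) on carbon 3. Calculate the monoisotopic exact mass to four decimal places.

88.0888

Atom tally by fragment:
  CH3 → C:1 H:3
  CH(CH3) → C:2 H:4
  CH2CH2OH → C:2 H:5 O:1
Element totals:
  C: 5
  H: 12
  O: 1
Molecular formula: C5H12O.
  M = 5(12.0) + 12(1.007825) + 15.994915
    = 60.000000 + 12.093900 + 15.994915 = 88.088815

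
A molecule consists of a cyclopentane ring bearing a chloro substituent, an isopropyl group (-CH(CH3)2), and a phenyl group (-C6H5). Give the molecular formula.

Atom tally by fragment:
  cyclopentane ring core → C:5 H:10
  (− 3 ring H displaced by substituents)
  + Cl → Cl:1
  + CH(CH3)2 → C:3 H:7
  + C6H5 → C:6 H:5
Element totals:
  C: 14
  H: 19
  Cl: 1

C14H19Cl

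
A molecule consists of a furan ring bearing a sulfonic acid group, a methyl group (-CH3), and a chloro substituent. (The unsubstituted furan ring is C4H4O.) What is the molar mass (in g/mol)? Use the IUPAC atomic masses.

Atom tally by fragment:
  furan ring core → C:4 H:4 O:1
  (− 3 ring H displaced by substituents)
  + SO3H → S:1 O:3 H:1
  + CH3 → C:1 H:3
  + Cl → Cl:1
Element totals:
  C: 5
  H: 5
  Cl: 1
  O: 4
  S: 1
Molecular formula: C5H5ClO4S.
  M = 5(12.011) + 5(1.008) + 35.45 + 4(15.999) + 32.06
    = 60.055 + 5.040 + 35.450 + 63.996 + 32.060 = 196.601

196.60 g/mol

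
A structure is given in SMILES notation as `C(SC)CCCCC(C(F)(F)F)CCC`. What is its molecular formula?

C11H21F3S

Atom tally by fragment:
  CH3SCH2 → C:2 H:5 S:1
  CH2 → C:1 H:2
  CH2 → C:1 H:2
  CH2 → C:1 H:2
  CH2 → C:1 H:2
  CH(CF3) → C:2 H:1 F:3
  CH2 → C:1 H:2
  CH2 → C:1 H:2
  CH3 → C:1 H:3
Element totals:
  C: 11
  H: 21
  F: 3
  S: 1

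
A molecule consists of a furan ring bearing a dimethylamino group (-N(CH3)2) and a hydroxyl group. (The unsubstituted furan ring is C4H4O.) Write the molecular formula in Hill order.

C6H9NO2

Atom tally by fragment:
  furan ring core → C:4 H:4 O:1
  (− 2 ring H displaced by substituents)
  + N(CH3)2 → N:1 C:2 H:6
  + OH → O:1 H:1
Element totals:
  C: 6
  H: 9
  N: 1
  O: 2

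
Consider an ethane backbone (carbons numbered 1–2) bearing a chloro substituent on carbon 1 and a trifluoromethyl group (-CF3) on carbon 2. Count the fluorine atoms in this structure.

Atom tally by fragment:
  ClCH2 → C:1 H:2 Cl:1
  CH2CF3 → C:2 H:2 F:3
Element totals:
  C: 3
  H: 4
  Cl: 1
  F: 3

3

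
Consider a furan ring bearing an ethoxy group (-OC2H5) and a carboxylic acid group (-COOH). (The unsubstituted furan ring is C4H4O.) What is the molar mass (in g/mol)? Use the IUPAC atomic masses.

156.14 g/mol

Atom tally by fragment:
  furan ring core → C:4 H:4 O:1
  (− 2 ring H displaced by substituents)
  + OC2H5 → C:2 H:5 O:1
  + COOH → C:1 H:1 O:2
Element totals:
  C: 7
  H: 8
  O: 4
Molecular formula: C7H8O4.
  M = 7(12.011) + 8(1.008) + 4(15.999)
    = 84.077 + 8.064 + 63.996 = 156.137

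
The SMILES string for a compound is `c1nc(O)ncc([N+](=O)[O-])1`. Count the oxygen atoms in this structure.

Atom tally by fragment:
  pyrimidine ring core → C:4 H:4 N:2
  (− 2 ring H displaced by substituents)
  + OH → O:1 H:1
  + NO2 → N:1 O:2
Element totals:
  C: 4
  H: 3
  N: 3
  O: 3

3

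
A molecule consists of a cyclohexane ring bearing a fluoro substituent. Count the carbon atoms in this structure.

6

Atom tally by fragment:
  cyclohexane ring core → C:6 H:12
  (− 1 ring H displaced by substituents)
  + F → F:1
Element totals:
  C: 6
  H: 11
  F: 1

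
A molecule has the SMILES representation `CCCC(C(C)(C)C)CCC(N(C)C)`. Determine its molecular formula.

C13H29N

Atom tally by fragment:
  CH3 → C:1 H:3
  CH2 → C:1 H:2
  CH2 → C:1 H:2
  CH(C(CH3)3) → C:5 H:10
  CH2 → C:1 H:2
  CH2 → C:1 H:2
  CH2N(CH3)2 → C:3 H:8 N:1
Element totals:
  C: 13
  H: 29
  N: 1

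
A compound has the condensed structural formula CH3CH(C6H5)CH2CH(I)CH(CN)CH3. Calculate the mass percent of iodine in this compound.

Atom tally by fragment:
  CH3 → C:1 H:3
  CH(C6H5) → C:7 H:6
  CH2 → C:1 H:2
  CH(I) → C:1 H:1 I:1
  CH(CN) → C:2 H:1 N:1
  CH3 → C:1 H:3
Element totals:
  C: 13
  H: 16
  I: 1
  N: 1
Molecular formula: C13H16IN.
Molar mass = 313.182 g/mol.
Mass from I: 1 × 126.904 = 126.904 g/mol.
%I = 126.904 / 313.182 × 100 = 40.52%.

40.52%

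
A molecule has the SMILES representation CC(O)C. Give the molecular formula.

Atom tally by fragment:
  CH3 → C:1 H:3
  CH(OH) → C:1 H:2 O:1
  CH3 → C:1 H:3
Element totals:
  C: 3
  H: 8
  O: 1

C3H8O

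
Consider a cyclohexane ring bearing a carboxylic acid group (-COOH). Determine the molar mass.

Atom tally by fragment:
  cyclohexane ring core → C:6 H:12
  (− 1 ring H displaced by substituents)
  + COOH → C:1 H:1 O:2
Element totals:
  C: 7
  H: 12
  O: 2
Molecular formula: C7H12O2.
  M = 7(12.011) + 12(1.008) + 2(15.999)
    = 84.077 + 12.096 + 31.998 = 128.171

128.17 g/mol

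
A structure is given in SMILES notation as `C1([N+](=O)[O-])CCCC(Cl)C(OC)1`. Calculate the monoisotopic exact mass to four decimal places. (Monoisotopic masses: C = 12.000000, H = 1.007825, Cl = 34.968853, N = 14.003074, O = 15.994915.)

193.0506

Atom tally by fragment:
  cyclohexane ring core → C:6 H:12
  (− 3 ring H displaced by substituents)
  + NO2 → N:1 O:2
  + Cl → Cl:1
  + OCH3 → C:1 H:3 O:1
Element totals:
  C: 7
  H: 12
  Cl: 1
  N: 1
  O: 3
Molecular formula: C7H12ClNO3.
  M = 7(12.0) + 12(1.007825) + 34.968853 + 14.003074 + 3(15.994915)
    = 84.000000 + 12.093900 + 34.968853 + 14.003074 + 47.984745 = 193.050572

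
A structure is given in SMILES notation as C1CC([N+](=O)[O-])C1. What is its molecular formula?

C4H7NO2

Atom tally by fragment:
  cyclobutane ring core → C:4 H:8
  (− 1 ring H displaced by substituents)
  + NO2 → N:1 O:2
Element totals:
  C: 4
  H: 7
  N: 1
  O: 2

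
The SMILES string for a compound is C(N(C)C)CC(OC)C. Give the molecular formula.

Atom tally by fragment:
  (CH3)2NCH2 → C:3 H:8 N:1
  CH2 → C:1 H:2
  CH(OCH3) → C:2 H:4 O:1
  CH3 → C:1 H:3
Element totals:
  C: 7
  H: 17
  N: 1
  O: 1

C7H17NO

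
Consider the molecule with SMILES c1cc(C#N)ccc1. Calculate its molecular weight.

Atom tally by fragment:
  benzene ring core → C:6 H:6
  (− 1 ring H displaced by substituents)
  + CN → C:1 N:1
Element totals:
  C: 7
  H: 5
  N: 1
Molecular formula: C7H5N.
  M = 7(12.011) + 5(1.008) + 14.007
    = 84.077 + 5.040 + 14.007 = 103.124

103.12 g/mol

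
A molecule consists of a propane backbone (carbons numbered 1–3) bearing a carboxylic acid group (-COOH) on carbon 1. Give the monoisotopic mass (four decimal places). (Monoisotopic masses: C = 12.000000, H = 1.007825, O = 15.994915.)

Atom tally by fragment:
  HOOCCH2 → C:2 H:3 O:2
  CH2 → C:1 H:2
  CH3 → C:1 H:3
Element totals:
  C: 4
  H: 8
  O: 2
Molecular formula: C4H8O2.
  M = 4(12.0) + 8(1.007825) + 2(15.994915)
    = 48.000000 + 8.062600 + 31.989830 = 88.052430

88.0524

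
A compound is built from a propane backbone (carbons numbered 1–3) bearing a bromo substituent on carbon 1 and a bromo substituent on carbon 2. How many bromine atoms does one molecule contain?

2

Atom tally by fragment:
  BrCH2 → C:1 H:2 Br:1
  CH(Br) → C:1 H:1 Br:1
  CH3 → C:1 H:3
Element totals:
  C: 3
  H: 6
  Br: 2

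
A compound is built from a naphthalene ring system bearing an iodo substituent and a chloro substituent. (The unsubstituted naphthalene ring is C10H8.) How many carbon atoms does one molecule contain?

10

Atom tally by fragment:
  naphthalene ring system core → C:10 H:8
  (− 2 ring H displaced by substituents)
  + I → I:1
  + Cl → Cl:1
Element totals:
  C: 10
  H: 6
  Cl: 1
  I: 1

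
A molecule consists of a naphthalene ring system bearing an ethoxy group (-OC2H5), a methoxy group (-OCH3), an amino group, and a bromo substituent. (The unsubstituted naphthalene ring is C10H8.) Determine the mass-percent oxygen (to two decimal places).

Atom tally by fragment:
  naphthalene ring system core → C:10 H:8
  (− 4 ring H displaced by substituents)
  + OC2H5 → C:2 H:5 O:1
  + OCH3 → C:1 H:3 O:1
  + NH2 → N:1 H:2
  + Br → Br:1
Element totals:
  C: 13
  H: 14
  Br: 1
  N: 1
  O: 2
Molecular formula: C13H14BrNO2.
Molar mass = 296.164 g/mol.
Mass from O: 2 × 15.999 = 31.998 g/mol.
%O = 31.998 / 296.164 × 100 = 10.80%.

10.80%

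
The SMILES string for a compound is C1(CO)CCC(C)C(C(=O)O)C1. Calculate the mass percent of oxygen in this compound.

Atom tally by fragment:
  cyclohexane ring core → C:6 H:12
  (− 3 ring H displaced by substituents)
  + CH2OH → C:1 H:3 O:1
  + CH3 → C:1 H:3
  + COOH → C:1 H:1 O:2
Element totals:
  C: 9
  H: 16
  O: 3
Molecular formula: C9H16O3.
Molar mass = 172.224 g/mol.
Mass from O: 3 × 15.999 = 47.997 g/mol.
%O = 47.997 / 172.224 × 100 = 27.87%.

27.87%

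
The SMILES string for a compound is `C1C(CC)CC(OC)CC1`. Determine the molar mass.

Atom tally by fragment:
  cyclohexane ring core → C:6 H:12
  (− 2 ring H displaced by substituents)
  + C2H5 → C:2 H:5
  + OCH3 → C:1 H:3 O:1
Element totals:
  C: 9
  H: 18
  O: 1
Molecular formula: C9H18O.
  M = 9(12.011) + 18(1.008) + 15.999
    = 108.099 + 18.144 + 15.999 = 142.242

142.24 g/mol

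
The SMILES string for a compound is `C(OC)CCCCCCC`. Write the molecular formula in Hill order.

Atom tally by fragment:
  CH3OCH2 → C:2 H:5 O:1
  CH2 → C:1 H:2
  CH2 → C:1 H:2
  CH2 → C:1 H:2
  CH2 → C:1 H:2
  CH2 → C:1 H:2
  CH2 → C:1 H:2
  CH3 → C:1 H:3
Element totals:
  C: 9
  H: 20
  O: 1

C9H20O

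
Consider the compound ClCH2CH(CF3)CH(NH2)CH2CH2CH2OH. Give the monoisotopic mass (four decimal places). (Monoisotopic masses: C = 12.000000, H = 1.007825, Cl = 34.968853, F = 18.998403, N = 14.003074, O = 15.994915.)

Atom tally by fragment:
  ClCH2 → C:1 H:2 Cl:1
  CH(CF3) → C:2 H:1 F:3
  CH(NH2) → C:1 H:3 N:1
  CH2 → C:1 H:2
  CH2CH2OH → C:2 H:5 O:1
Element totals:
  C: 7
  H: 13
  Cl: 1
  F: 3
  N: 1
  O: 1
Molecular formula: C7H13ClF3NO.
  M = 7(12.0) + 13(1.007825) + 34.968853 + 3(18.998403) + 14.003074 + 15.994915
    = 84.000000 + 13.101725 + 34.968853 + 56.995209 + 14.003074 + 15.994915 = 219.063776

219.0638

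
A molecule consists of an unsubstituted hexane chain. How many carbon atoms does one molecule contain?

6

Atom tally by fragment:
  CH3 → C:1 H:3
  CH2 → C:1 H:2
  CH2 → C:1 H:2
  CH2 → C:1 H:2
  CH2 → C:1 H:2
  CH3 → C:1 H:3
Element totals:
  C: 6
  H: 14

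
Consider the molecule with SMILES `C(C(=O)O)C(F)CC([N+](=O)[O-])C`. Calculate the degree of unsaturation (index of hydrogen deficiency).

Atom tally by fragment:
  HOOCCH2 → C:2 H:3 O:2
  CH(F) → C:1 H:1 F:1
  CH2 → C:1 H:2
  CH(NO2) → C:1 H:1 N:1 O:2
  CH3 → C:1 H:3
Element totals:
  C: 6
  H: 10
  F: 1
  N: 1
  O: 4
Molecular formula: C6H10FNO4.
DoU = (2C + 2 + N − H − X) / 2 = (2·6 + 2 + 1 − 10 − 1) / 2 = 2.

2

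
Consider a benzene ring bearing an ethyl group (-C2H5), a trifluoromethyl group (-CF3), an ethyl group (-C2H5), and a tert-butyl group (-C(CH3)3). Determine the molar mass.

Atom tally by fragment:
  benzene ring core → C:6 H:6
  (− 4 ring H displaced by substituents)
  + C2H5 → C:2 H:5
  + CF3 → C:1 F:3
  + C2H5 → C:2 H:5
  + C(CH3)3 → C:4 H:9
Element totals:
  C: 15
  H: 21
  F: 3
Molecular formula: C15H21F3.
  M = 15(12.011) + 21(1.008) + 3(18.998)
    = 180.165 + 21.168 + 56.994 = 258.327

258.33 g/mol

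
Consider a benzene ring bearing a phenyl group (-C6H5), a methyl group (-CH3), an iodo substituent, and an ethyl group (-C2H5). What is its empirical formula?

Atom tally by fragment:
  benzene ring core → C:6 H:6
  (− 4 ring H displaced by substituents)
  + C6H5 → C:6 H:5
  + CH3 → C:1 H:3
  + I → I:1
  + C2H5 → C:2 H:5
Element totals:
  C: 15
  H: 15
  I: 1
Molecular formula: C15H15I.
gcd of subscripts (15, 15, 1) = 1, so the empirical formula equals the molecular formula.

C15H15I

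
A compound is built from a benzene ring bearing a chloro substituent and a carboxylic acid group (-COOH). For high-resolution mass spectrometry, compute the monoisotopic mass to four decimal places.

155.9978

Atom tally by fragment:
  benzene ring core → C:6 H:6
  (− 2 ring H displaced by substituents)
  + Cl → Cl:1
  + COOH → C:1 H:1 O:2
Element totals:
  C: 7
  H: 5
  Cl: 1
  O: 2
Molecular formula: C7H5ClO2.
  M = 7(12.0) + 5(1.007825) + 34.968853 + 2(15.994915)
    = 84.000000 + 5.039125 + 34.968853 + 31.989830 = 155.997808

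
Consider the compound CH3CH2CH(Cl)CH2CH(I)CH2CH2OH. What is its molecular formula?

C7H14ClIO

Element totals:
  C: 7
  H: 14
  Cl: 1
  I: 1
  O: 1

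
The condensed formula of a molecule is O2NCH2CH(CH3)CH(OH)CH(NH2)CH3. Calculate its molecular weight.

162.19 g/mol

Element totals:
  C: 6
  H: 14
  N: 2
  O: 3
Molecular formula: C6H14N2O3.
  M = 6(12.011) + 14(1.008) + 2(14.007) + 3(15.999)
    = 72.066 + 14.112 + 28.014 + 47.997 = 162.189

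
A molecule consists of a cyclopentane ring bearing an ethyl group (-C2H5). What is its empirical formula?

CH2

Atom tally by fragment:
  cyclopentane ring core → C:5 H:10
  (− 1 ring H displaced by substituents)
  + C2H5 → C:2 H:5
Element totals:
  C: 7
  H: 14
Molecular formula: C7H14.
gcd of subscripts = 7; dividing each by 7:
  C: 7/7 = 1
  H: 14/7 = 2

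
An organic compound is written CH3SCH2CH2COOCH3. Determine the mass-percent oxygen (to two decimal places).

23.84%

Atom tally by fragment:
  CH3SCH2 → C:2 H:5 S:1
  CH2COOCH3 → C:3 H:5 O:2
Element totals:
  C: 5
  H: 10
  O: 2
  S: 1
Molecular formula: C5H10O2S.
Molar mass = 134.193 g/mol.
Mass from O: 2 × 15.999 = 31.998 g/mol.
%O = 31.998 / 134.193 × 100 = 23.84%.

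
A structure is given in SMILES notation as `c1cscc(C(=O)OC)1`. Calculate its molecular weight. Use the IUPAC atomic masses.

Atom tally by fragment:
  thiophene ring core → C:4 H:4 S:1
  (− 1 ring H displaced by substituents)
  + COOCH3 → C:2 H:3 O:2
Element totals:
  C: 6
  H: 6
  O: 2
  S: 1
Molecular formula: C6H6O2S.
  M = 6(12.011) + 6(1.008) + 2(15.999) + 32.06
    = 72.066 + 6.048 + 31.998 + 32.060 = 142.172

142.17 g/mol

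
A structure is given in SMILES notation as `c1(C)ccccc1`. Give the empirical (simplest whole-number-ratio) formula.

C7H8

Atom tally by fragment:
  benzene ring core → C:6 H:6
  (− 1 ring H displaced by substituents)
  + CH3 → C:1 H:3
Element totals:
  C: 7
  H: 8
Molecular formula: C7H8.
gcd of subscripts (7, 8) = 1, so the empirical formula equals the molecular formula.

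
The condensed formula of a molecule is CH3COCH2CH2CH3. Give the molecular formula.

C5H10O

Element totals:
  C: 5
  H: 10
  O: 1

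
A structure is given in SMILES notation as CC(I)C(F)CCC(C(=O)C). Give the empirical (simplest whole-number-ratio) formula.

C8H14FIO

Atom tally by fragment:
  CH3 → C:1 H:3
  CH(I) → C:1 H:1 I:1
  CH(F) → C:1 H:1 F:1
  CH2 → C:1 H:2
  CH2 → C:1 H:2
  CH2COCH3 → C:3 H:5 O:1
Element totals:
  C: 8
  H: 14
  F: 1
  I: 1
  O: 1
Molecular formula: C8H14FIO.
gcd of subscripts (8, 1, 14, 1, 1) = 1, so the empirical formula equals the molecular formula.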